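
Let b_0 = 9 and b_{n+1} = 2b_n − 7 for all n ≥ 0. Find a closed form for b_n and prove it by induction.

Claim: b_n = 2^{n+1} + 7.

Base case: b_0 = 9, and 2^{0+1} + 7 = 2 + 7 = 9.
Assume b_k = 2^{k+1} + 7 for some k ≥ 0.
Then b_{k+1} = 2b_k − 7 = 2·(2^{k+1} + 7) − 7 = 2^{k+2} + 14 − 7 = 2^{k+2} + 7.
So the formula holds for k+1, and by induction b_n = 2^{n+1} + 7 for all n ≥ 0.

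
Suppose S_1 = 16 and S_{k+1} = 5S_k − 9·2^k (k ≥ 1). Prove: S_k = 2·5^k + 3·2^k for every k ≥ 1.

Base case: S_1 = 16, and 2·5^1 + 3·2^1 = 10 + 6 = 16.
Assume S_j = 2·5^j + 3·2^j for some j ≥ 1.
Then S_{j+1} = 5S_j − 9·2^j = 5·(2·5^j + 3·2^j) − 9·2^j = 2·5^{j+1} + 15·2^j − 9·2^j = 2·5^{j+1} + 6·2^j = 2·5^{j+1} + 3·2^{j+1}.
By induction, S_k = 2·5^k + 3·2^k for all k ≥ 1.

S_k = 2·5^k + 3·2^k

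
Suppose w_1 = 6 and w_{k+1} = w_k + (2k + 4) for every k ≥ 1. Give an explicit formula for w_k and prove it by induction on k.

Claim: w_k = k^2 + 3k + 2.

Base case: w_1 = 6, and 1^2 + 3·1 + 2 = 6.
Assume w_m = m^2 + 3m + 2.
Then w_{m+1} = w_m + (2m + 4) = (m^2 + 3m + 2) + (2m + 4) = m^2 + 5m + 6,
and (m+1)^2 + 3·(m+1) + 2 = m^2 + 5m + 6.
This completes the inductive step, so w_k = k^2 + 3k + 2 for all k ≥ 1.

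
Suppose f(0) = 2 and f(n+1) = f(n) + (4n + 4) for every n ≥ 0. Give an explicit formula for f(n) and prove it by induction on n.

Claim: f(n) = 2n^2 + 2n + 2.

Base case: f(0) = 2, and 2·0^2 + 2·0 + 2 = 2.
Assume f(j) = 2j^2 + 2j + 2.
Then f(j+1) = f(j) + (4j + 4) = (2j^2 + 2j + 2) + (4j + 4) = 2j^2 + 6j + 6,
and 2·(j+1)^2 + 2·(j+1) + 2 = 2j^2 + 6j + 6.
Hence f(n) = 2n^2 + 2n + 2 for every n ≥ 0, by induction.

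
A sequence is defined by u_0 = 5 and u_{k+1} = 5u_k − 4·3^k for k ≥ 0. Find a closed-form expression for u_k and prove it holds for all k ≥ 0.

Claim: u_k = 3·5^k + 2·3^k.

Base case: u_0 = 5, and 3·5^0 + 2·3^0 = 3 + 2 = 5.
Assume u_r = 3·5^r + 2·3^r for some r ≥ 0.
Then u_{r+1} = 5u_r − 4·3^r = 5·(3·5^r + 2·3^r) − 4·3^r = 3·5^{r+1} + 10·3^r − 4·3^r = 3·5^{r+1} + 6·3^r = 3·5^{r+1} + 2·3^{r+1}.
So the formula holds for r+1, and by induction u_k = 3·5^k + 2·3^k for all k ≥ 0.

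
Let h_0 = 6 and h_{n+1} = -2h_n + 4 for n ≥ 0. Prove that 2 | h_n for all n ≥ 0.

Base case: h_0 = 6 = 2·3, so 2 | h_0.
Assume 2 | h_r, so h_r = 2t for some integer t.
Then h_{r+1} = -2h_r + 4 = -2·(2t) + 4 = 2(-2t + 2), so 2 | h_{r+1}.
Hence 2 | h_n for every n ≥ 0, by induction.

2 | h_n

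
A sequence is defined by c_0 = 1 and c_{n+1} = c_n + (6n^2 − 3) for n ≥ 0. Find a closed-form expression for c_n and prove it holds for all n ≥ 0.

Claim: c_n = 2n^3 − 3n^2 − 2n + 1.

Base case: c_0 = 1, and 2·0^3 − 3·0^2 − 2·0 + 1 = 1.
Assume c_m = 2m^3 − 3m^2 − 2m + 1.
Then c_{m+1} = c_m + (6m^2 − 3) = (2m^3 − 3m^2 − 2m + 1) + (6m^2 − 3) = 2m^3 + 3m^2 − 2m − 2,
and 2·(m+1)^3 − 3·(m+1)^2 − 2·(m+1) + 1 = 2m^3 + 3m^2 − 2m − 2.
This completes the inductive step, so c_n = 2n^3 − 3n^2 − 2n + 1 for all n ≥ 0.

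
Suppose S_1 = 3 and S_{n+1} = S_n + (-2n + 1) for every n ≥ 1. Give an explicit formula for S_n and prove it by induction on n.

Claim: S_n = -n^2 + 2n + 2.

Base case: S_1 = 3, and -1^2 + 2·1 + 2 = 3.
Assume S_k = -k^2 + 2k + 2.
Then S_{k+1} = S_k + (-2k + 1) = (-k^2 + 2k + 2) + (-2k + 1) = -k^2 + 3,
and -(k+1)^2 + 2·(k+1) + 2 = -k^2 + 3.
Hence S_n = -n^2 + 2n + 2 for every n ≥ 1, by induction.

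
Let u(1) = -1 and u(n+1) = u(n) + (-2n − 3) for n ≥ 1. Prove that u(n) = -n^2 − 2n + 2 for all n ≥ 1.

Base case: u(1) = -1, and -1^2 − 2·1 + 2 = -1.
Assume u(k) = -k^2 − 2k + 2.
Then u(k+1) = u(k) + (-2k − 3) = (-k^2 − 2k + 2) + (-2k − 3) = -k^2 − 4k − 1,
and -(k+1)^2 − 2·(k+1) + 2 = -k^2 − 4k − 1.
This completes the inductive step, so u(n) = -n^2 − 2n + 2 for all n ≥ 1.

u(n) = -n^2 − 2n + 2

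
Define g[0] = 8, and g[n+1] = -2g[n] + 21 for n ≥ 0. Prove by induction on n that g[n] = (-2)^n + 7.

Base case: g[0] = 8, and (-2)^0 + 7 = 1 + 7 = 8.
Assume g[k] = (-2)^k + 7 for some k ≥ 0.
Then g[k+1] = -2g[k] + 21 = -2·((-2)^k + 7) + 21 = -2·(-2)^k − 14 + 21 = (-2)^{k+1} + 7.
So the formula holds for k+1, and by induction g[n] = (-2)^n + 7 for all n ≥ 0.

g[n] = (-2)^n + 7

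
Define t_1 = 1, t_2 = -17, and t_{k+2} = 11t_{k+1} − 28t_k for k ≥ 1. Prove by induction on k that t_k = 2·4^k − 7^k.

Base cases: t_1 = 1 and 2·4^1 − 7^1 = 1; t_2 = -17 and 2·4^2 − 7^2 = -17.
Assume t_i = 2·4^i − 7^i for all 1 ≤ i ≤ j, where j ≥ 2.
Then t_{j+1} = 11t_j − 28t_{j−1} = 11·(2·4^j − 7^j) − 28·(2·4^{j−1} − 7^{j−1}) = 2·(11·4 − 28)4^{j−1} − (11·7 − 28)7^{j−1} = 32·4^{j−1} − 49·7^{j−1} = 2·4^{j+1} − 7^{j+1}.
So the formula holds for j+1, and by strong induction t_k = 2·4^k − 7^k for all k ≥ 1.

t_k = 2·4^k − 7^k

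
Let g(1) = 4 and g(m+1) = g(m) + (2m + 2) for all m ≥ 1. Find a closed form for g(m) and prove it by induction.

Claim: g(m) = m^2 + m + 2.

Base case: g(1) = 4, and 1^2 + 1 + 2 = 4.
Assume g(r) = r^2 + r + 2.
Then g(r+1) = g(r) + (2r + 2) = (r^2 + r + 2) + (2r + 2) = r^2 + 3r + 4,
and (r+1)^2 + (r+1) + 2 = r^2 + 3r + 4.
This completes the inductive step, so g(m) = m^2 + m + 2 for all m ≥ 1.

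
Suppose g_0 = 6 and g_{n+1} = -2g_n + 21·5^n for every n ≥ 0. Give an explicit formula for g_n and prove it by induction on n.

Claim: g_n = 3·(-2)^n + 3·5^n.

Base case: g_0 = 6, and 3·(-2)^0 + 3·5^0 = 3 + 3 = 6.
Assume g_k = 3·(-2)^k + 3·5^k for some k ≥ 0.
Then g_{k+1} = -2g_k + 21·5^k = -2·(3·(-2)^k + 3·5^k) + 21·5^k = 3·(-2)^{k+1} − 6·5^k + 21·5^k = 3·(-2)^{k+1} + 15·5^k = 3·(-2)^{k+1} + 3·5^{k+1}.
This completes the inductive step, so g_n = 3·(-2)^n + 3·5^n for all n ≥ 0.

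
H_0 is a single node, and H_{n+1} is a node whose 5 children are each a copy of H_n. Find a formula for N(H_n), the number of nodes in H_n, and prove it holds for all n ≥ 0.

Claim: N(H_n) = (5^{n+1} − 1)/4.

Base case: N(H_0) = 1, and (5^{0+1} − 1)/4 = 1.
Assume N(H_k) = (5^{k+1} − 1)/4.
Then N(H_{k+1}) = 1 + 5N(H_k) = 1 + 5·(5^{k+1} − 1)/4 = 1 + (5^{k+2} − 5)/4 = (4 + 5^{k+2} − 5)/4 = (5^{k+2} − 1)/4.
By induction, N(H_n) = (5^{n+1} − 1)/4 for all n ≥ 0.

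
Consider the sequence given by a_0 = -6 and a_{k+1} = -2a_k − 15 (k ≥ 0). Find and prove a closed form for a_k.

Claim: a_k = -(-2)^k − 5.

Base case: a_0 = -6, and -(-2)^0 − 5 = -1 − 5 = -6.
Assume a_m = -(-2)^m − 5 for some m ≥ 0.
Then a_{m+1} = -2a_m − 15 = -2·(-(-2)^m − 5) − 15 = 2·(-2)^m + 10 − 15 = -(-2)^{m+1} − 5.
By induction, a_k = -(-2)^k − 5 for all k ≥ 0.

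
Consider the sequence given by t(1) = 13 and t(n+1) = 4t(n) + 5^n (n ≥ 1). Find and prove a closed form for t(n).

Claim: t(n) = 2·4^n + 5^n.

Base case: t(1) = 13, and 2·4^1 + 5^1 = 8 + 5 = 13.
Assume t(m) = 2·4^m + 5^m for some m ≥ 1.
Then t(m+1) = 4t(m) + 5^m = 4·(2·4^m + 5^m) + 5^m = 2·4^{m+1} + 4·5^m + 5^m = 2·4^{m+1} + 5·5^m = 2·4^{m+1} + 5^{m+1}.
This completes the inductive step, so t(n) = 2·4^n + 5^n for all n ≥ 1.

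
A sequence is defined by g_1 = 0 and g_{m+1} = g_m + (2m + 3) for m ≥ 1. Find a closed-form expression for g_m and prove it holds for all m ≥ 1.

Claim: g_m = m^2 + 2m − 3.

Base case: g_1 = 0, and 1^2 + 2·1 − 3 = 0.
Assume g_k = k^2 + 2k − 3.
Then g_{k+1} = g_k + (2k + 3) = (k^2 + 2k − 3) + (2k + 3) = k^2 + 4k,
and (k+1)^2 + 2·(k+1) − 3 = k^2 + 4k.
By induction, g_m = m^2 + 2m − 3 for all m ≥ 1.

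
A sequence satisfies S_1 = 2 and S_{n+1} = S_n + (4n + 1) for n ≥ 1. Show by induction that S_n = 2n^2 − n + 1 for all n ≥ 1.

Base case: S_1 = 2, and 2·1^2 − 1 + 1 = 2.
Assume S_k = 2k^2 − k + 1.
Then S_{k+1} = S_k + (4k + 1) = (2k^2 − k + 1) + (4k + 1) = 2k^2 + 3k + 2,
and 2·(k+1)^2 − (k+1) + 1 = 2k^2 + 3k + 2.
This completes the inductive step, so S_n = 2n^2 − n + 1 for all n ≥ 1.

S_n = 2n^2 − n + 1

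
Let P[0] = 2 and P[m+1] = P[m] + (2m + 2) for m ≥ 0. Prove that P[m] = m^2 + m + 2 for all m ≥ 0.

Base case: P[0] = 2, and 0^2 + 0 + 2 = 2.
Assume P[j] = j^2 + j + 2.
Then P[j+1] = P[j] + (2j + 2) = (j^2 + j + 2) + (2j + 2) = j^2 + 3j + 4,
and (j+1)^2 + (j+1) + 2 = j^2 + 3j + 4.
This completes the inductive step, so P[m] = m^2 + m + 2 for all m ≥ 0.

P[m] = m^2 + m + 2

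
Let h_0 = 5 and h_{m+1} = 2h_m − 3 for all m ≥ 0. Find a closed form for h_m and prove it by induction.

Claim: h_m = 2^{m+1} + 3.

Base case: h_0 = 5, and 2^{0+1} + 3 = 2 + 3 = 5.
Assume h_k = 2^{k+1} + 3 for some k ≥ 0.
Then h_{k+1} = 2h_k − 3 = 2·(2^{k+1} + 3) − 3 = 2^{k+2} + 6 − 3 = 2^{k+2} + 3.
So the formula holds for k+1, and by induction h_m = 2^{m+1} + 3 for all m ≥ 0.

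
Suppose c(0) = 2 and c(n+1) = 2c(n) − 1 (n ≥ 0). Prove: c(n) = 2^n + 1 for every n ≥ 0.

Base case: c(0) = 2, and 2^0 + 1 = 1 + 1 = 2.
Assume c(r) = 2^r + 1 for some r ≥ 0.
Then c(r+1) = 2c(r) − 1 = 2·(2^r + 1) − 1 = 2^{r+1} + 2 − 1 = 2^{r+1} + 1.
Hence c(n) = 2^n + 1 for every n ≥ 0, by induction.

c(n) = 2^n + 1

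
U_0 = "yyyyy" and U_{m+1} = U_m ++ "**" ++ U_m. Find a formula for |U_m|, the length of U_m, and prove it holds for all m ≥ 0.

Claim: |U_m| = 7·2^m − 2.

Base case: |U_0| = 5, and 7·2^0 − 2 = 5.
Assume |U_r| = 7·2^r − 2.
Then |U_{r+1}| = |U_r| + 2 + |U_r| = 2|U_r| + 2 = 2(7·2^r − 2) + 2 = 7·2^{r+1} − 4 + 2 = 7·2^{r+1} − 2.
Hence |U_m| = 7·2^m − 2 for every m ≥ 0, by induction.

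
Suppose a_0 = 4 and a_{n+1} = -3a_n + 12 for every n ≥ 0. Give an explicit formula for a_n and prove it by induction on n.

Claim: a_n = (-3)^n + 3.

Base case: a_0 = 4, and (-3)^0 + 3 = 1 + 3 = 4.
Assume a_m = (-3)^m + 3 for some m ≥ 0.
Then a_{m+1} = -3a_m + 12 = -3·((-3)^m + 3) + 12 = -3·(-3)^m − 9 + 12 = (-3)^{m+1} + 3.
By induction, a_n = (-3)^n + 3 for all n ≥ 0.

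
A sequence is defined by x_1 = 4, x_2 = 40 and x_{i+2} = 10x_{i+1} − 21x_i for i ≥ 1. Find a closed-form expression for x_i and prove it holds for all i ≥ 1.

Claim: x_i = -3^i + 7^i.

Base cases: x_1 = 4 and -3^1 + 7^1 = 4; x_2 = 40 and -3^2 + 7^2 = 40.
Assume x_j = -3^j + 7^j for all 1 ≤ j ≤ m, where m ≥ 2.
Then x_{m+1} = 10x_m − 21x_{m−1} = 10·(-3^m + 7^m) − 21·(-3^{m−1} + 7^{m−1}) = -(10·3 − 21)3^{m−1} + (10·7 − 21)7^{m−1} = -9·3^{m−1} + 49·7^{m−1} = -3^{m+1} + 7^{m+1}.
This completes the inductive step, so x_i = -3^i + 7^i for all i ≥ 1.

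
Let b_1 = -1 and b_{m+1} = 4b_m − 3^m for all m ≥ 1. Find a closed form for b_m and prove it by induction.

Claim: b_m = -4^m + 3^m.

Base case: b_1 = -1, and -4^1 + 3^1 = -4 + 3 = -1.
Assume b_r = -4^r + 3^r for some r ≥ 1.
Then b_{r+1} = 4b_r − 3^r = 4·(-4^r + 3^r) − 3^r = -4^{r+1} + 4·3^r − 3^r = -4^{r+1} + 3·3^r = -4^{r+1} + 3^{r+1}.
By induction, b_m = -4^m + 3^m for all m ≥ 1.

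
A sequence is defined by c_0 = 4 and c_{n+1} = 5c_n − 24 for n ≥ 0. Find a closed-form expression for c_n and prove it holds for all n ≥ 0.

Claim: c_n = -2·5^n + 6.

Base case: c_0 = 4, and -2·5^0 + 6 = -2 + 6 = 4.
Assume c_j = -2·5^j + 6 for some j ≥ 0.
Then c_{j+1} = 5c_j − 24 = 5·(-2·5^j + 6) − 24 = -10·5^j + 30 − 24 = -2·5^{j+1} + 6.
By induction, c_n = -2·5^n + 6 for all n ≥ 0.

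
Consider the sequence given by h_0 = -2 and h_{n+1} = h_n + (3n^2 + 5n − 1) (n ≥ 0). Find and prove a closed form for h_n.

Claim: h_n = n^3 + n^2 − 3n − 2.

Base case: h_0 = -2, and 0^3 + 0^2 − 3·0 − 2 = -2.
Assume h_j = j^3 + j^2 − 3j − 2.
Then h_{j+1} = h_j + (3j^2 + 5j − 1) = (j^3 + j^2 − 3j − 2) + (3j^2 + 5j − 1) = j^3 + 4j^2 + 2j − 3,
and (j+1)^3 + (j+1)^2 − 3·(j+1) − 2 = j^3 + 4j^2 + 2j − 3.
This completes the inductive step, so h_n = n^3 + n^2 − 3n − 2 for all n ≥ 0.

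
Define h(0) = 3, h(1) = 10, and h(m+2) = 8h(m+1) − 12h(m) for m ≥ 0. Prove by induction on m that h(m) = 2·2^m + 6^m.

Base cases: h(0) = 3 and 2·2^0 + 6^0 = 3; h(1) = 10 and 2·2^1 + 6^1 = 10.
Assume h(j) = 2·2^j + 6^j for all 0 ≤ j ≤ k, where k ≥ 1.
Then h(k+1) = 8h(k) − 12h(k−1) = 8·(2·2^k + 6^k) − 12·(2·2^{k−1} + 6^{k−1}) = 2·(8·2 − 12)2^{k−1} + (8·6 − 12)6^{k−1} = 8·2^{k−1} + 36·6^{k−1} = 2·2^{k+1} + 6^{k+1}.
So the formula holds for k+1, and by strong induction h(m) = 2·2^m + 6^m for all m ≥ 0.

h(m) = 2·2^m + 6^m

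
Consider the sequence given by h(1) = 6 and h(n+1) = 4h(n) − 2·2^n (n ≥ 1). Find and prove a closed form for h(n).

Claim: h(n) = 4^n + 2^n.

Base case: h(1) = 6, and 4^1 + 2^1 = 4 + 2 = 6.
Assume h(r) = 4^r + 2^r for some r ≥ 1.
Then h(r+1) = 4h(r) − 2·2^r = 4·(4^r + 2^r) − 2·2^r = 4^{r+1} + 4·2^r − 2·2^r = 4^{r+1} + 2·2^r = 4^{r+1} + 2^{r+1}.
This completes the inductive step, so h(n) = 4^n + 2^n for all n ≥ 1.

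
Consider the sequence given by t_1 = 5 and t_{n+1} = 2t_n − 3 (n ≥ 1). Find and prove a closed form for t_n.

Claim: t_n = 2^n + 3.

Base case: t_1 = 5, and 2^1 + 3 = 2 + 3 = 5.
Assume t_k = 2^k + 3 for some k ≥ 1.
Then t_{k+1} = 2t_k − 3 = 2·(2^k + 3) − 3 = 2^{k+1} + 6 − 3 = 2^{k+1} + 3.
Hence t_n = 2^n + 3 for every n ≥ 1, by induction.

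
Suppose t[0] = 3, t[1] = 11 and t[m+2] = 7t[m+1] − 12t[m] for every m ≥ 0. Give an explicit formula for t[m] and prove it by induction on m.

Claim: t[m] = 2·4^m + 3^m.

Base cases: t[0] = 3 and 2·4^0 + 3^0 = 3; t[1] = 11 and 2·4^1 + 3^1 = 11.
Assume t[j] = 2·4^j + 3^j for all 0 ≤ j ≤ r, where r ≥ 1.
Then t[r+1] = 7t[r] − 12t[r−1] = 7·(2·4^r + 3^r) − 12·(2·4^{r−1} + 3^{r−1}) = 2·(7·4 − 12)4^{r−1} + (7·3 − 12)3^{r−1} = 32·4^{r−1} + 9·3^{r−1} = 2·4^{r+1} + 3^{r+1}.
So the formula holds for r+1, and by strong induction t[m] = 2·4^m + 3^m for all m ≥ 0.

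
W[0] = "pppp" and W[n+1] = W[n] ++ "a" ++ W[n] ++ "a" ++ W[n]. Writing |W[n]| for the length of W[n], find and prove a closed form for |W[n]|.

Claim: |W[n]| = 5·3^n − 1.

Base case: |W[0]| = 4, and 5·3^0 − 1 = 4.
Assume |W[m]| = 5·3^m − 1.
Then |W[m+1]| = 3|W[m]| + 2 = 3(5·3^m − 1) + 2 = 5·3^{m+1} − 3 + 2 = 5·3^{m+1} − 1.
So the formula holds for m+1, and by induction |W[n]| = 5·3^n − 1 for all n ≥ 0.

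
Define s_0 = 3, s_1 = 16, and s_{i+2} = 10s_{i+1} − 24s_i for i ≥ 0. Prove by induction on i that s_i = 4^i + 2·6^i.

Base cases: s_0 = 3 and 4^0 + 2·6^0 = 3; s_1 = 16 and 4^1 + 2·6^1 = 16.
Assume s_t = 4^t + 2·6^t for all 0 ≤ t ≤ j, where j ≥ 1.
Then s_{j+1} = 10s_j − 24s_{j−1} = 10·(4^j + 2·6^j) − 24·(4^{j−1} + 2·6^{j−1}) = (10·4 − 24)4^{j−1} + 2·(10·6 − 24)6^{j−1} = 16·4^{j−1} + 72·6^{j−1} = 4^{j+1} + 2·6^{j+1}.
By strong induction, s_i = 4^i + 2·6^i for all i ≥ 0.

s_i = 4^i + 2·6^i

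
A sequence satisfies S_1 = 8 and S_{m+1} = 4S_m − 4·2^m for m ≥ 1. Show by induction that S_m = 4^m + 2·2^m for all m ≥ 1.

Base case: S_1 = 8, and 4^1 + 2·2^1 = 4 + 4 = 8.
Assume S_j = 4^j + 2·2^j for some j ≥ 1.
Then S_{j+1} = 4S_j − 4·2^j = 4·(4^j + 2·2^j) − 4·2^j = 4^{j+1} + 8·2^j − 4·2^j = 4^{j+1} + 4·2^j = 4^{j+1} + 2·2^{j+1}.
So the formula holds for j+1, and by induction S_m = 4^m + 2·2^m for all m ≥ 1.

S_m = 4^m + 2·2^m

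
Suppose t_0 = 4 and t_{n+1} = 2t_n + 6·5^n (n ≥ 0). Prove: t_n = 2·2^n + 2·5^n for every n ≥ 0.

Base case: t_0 = 4, and 2·2^0 + 2·5^0 = 2 + 2 = 4.
Assume t_j = 2·2^j + 2·5^j for some j ≥ 0.
Then t_{j+1} = 2t_j + 6·5^j = 2·(2·2^j + 2·5^j) + 6·5^j = 2·2^{j+1} + 4·5^j + 6·5^j = 2·2^{j+1} + 10·5^j = 2·2^{j+1} + 2·5^{j+1}.
By induction, t_n = 2·2^n + 2·5^n for all n ≥ 0.

t_n = 2·2^n + 2·5^n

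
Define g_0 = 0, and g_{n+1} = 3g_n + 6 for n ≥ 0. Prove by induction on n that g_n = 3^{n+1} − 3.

Base case: g_0 = 0, and 3^{0+1} − 3 = 3 − 3 = 0.
Assume g_j = 3^{j+1} − 3 for some j ≥ 0.
Then g_{j+1} = 3g_j + 6 = 3·(3^{j+1} − 3) + 6 = 3^{j+2} − 9 + 6 = 3^{j+2} − 3.
Hence g_n = 3^{n+1} − 3 for every n ≥ 0, by induction.

g_n = 3^{n+1} − 3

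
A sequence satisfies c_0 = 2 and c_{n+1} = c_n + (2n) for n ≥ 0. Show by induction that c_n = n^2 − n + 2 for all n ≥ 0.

Base case: c_0 = 2, and 0^2 − 0 + 2 = 2.
Assume c_j = j^2 − j + 2.
Then c_{j+1} = c_j + (2j) = (j^2 − j + 2) + (2j) = j^2 + j + 2,
and (j+1)^2 − (j+1) + 2 = j^2 + j + 2.
Hence c_n = n^2 − n + 2 for every n ≥ 0, by induction.

c_n = n^2 − n + 2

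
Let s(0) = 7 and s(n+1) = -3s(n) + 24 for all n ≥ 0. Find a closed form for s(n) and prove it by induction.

Claim: s(n) = (-3)^n + 6.

Base case: s(0) = 7, and (-3)^0 + 6 = 1 + 6 = 7.
Assume s(k) = (-3)^k + 6 for some k ≥ 0.
Then s(k+1) = -3s(k) + 24 = -3·((-3)^k + 6) + 24 = -3·(-3)^k − 18 + 24 = (-3)^{k+1} + 6.
This completes the inductive step, so s(n) = (-3)^n + 6 for all n ≥ 0.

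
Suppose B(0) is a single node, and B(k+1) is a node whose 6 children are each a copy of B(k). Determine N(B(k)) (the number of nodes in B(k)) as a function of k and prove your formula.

Claim: N(B(k)) = (6^{k+1} − 1)/5.

Base case: N(B(0)) = 1, and (6^{0+1} − 1)/5 = 1.
Assume N(B(r)) = (6^{r+1} − 1)/5.
Then N(B(r+1)) = 1 + 6N(B(r)) = 1 + 6·(6^{r+1} − 1)/5 = 1 + (6^{r+2} − 6)/5 = (5 + 6^{r+2} − 6)/5 = (6^{r+2} − 1)/5.
So the formula holds for r+1, and by induction N(B(k)) = (6^{k+1} − 1)/5 for all k ≥ 0.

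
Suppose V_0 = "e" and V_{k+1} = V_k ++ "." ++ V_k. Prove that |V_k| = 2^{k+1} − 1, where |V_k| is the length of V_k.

Base case: |V_0| = 1, and 2^{0+1} − 1 = 1.
Assume |V_j| = 2^{j+1} − 1.
Then |V_{j+1}| = |V_j| + 1 + |V_j| = 2|V_j| + 1 = 2(2^{j+1} − 1) + 1 = 2^{j+2} − 2 + 1 = 2^{j+2} − 1.
So the formula holds for j+1, and by induction |V_k| = 2^{k+1} − 1 for all k ≥ 0.

|V_k| = 2^{k+1} − 1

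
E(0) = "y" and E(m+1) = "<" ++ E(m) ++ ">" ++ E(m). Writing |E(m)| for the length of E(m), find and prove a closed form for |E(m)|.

Claim: |E(m)| = 3·2^m − 2.

Base case: |E(0)| = 1, and 3·2^0 − 2 = 1.
Assume |E(r)| = 3·2^r − 2.
Then |E(r+1)| = 1 + |E(r)| + 1 + |E(r)| = 2|E(r)| + 2 = 2(3·2^r − 2) + 2 = 3·2^{r+1} − 4 + 2 = 3·2^{r+1} − 2.
This completes the inductive step, so |E(m)| = 3·2^m − 2 for all m ≥ 0.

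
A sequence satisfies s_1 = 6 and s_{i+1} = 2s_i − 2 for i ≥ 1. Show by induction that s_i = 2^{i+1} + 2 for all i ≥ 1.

Base case: s_1 = 6, and 2^{1+1} + 2 = 4 + 2 = 6.
Assume s_r = 2^{r+1} + 2 for some r ≥ 1.
Then s_{r+1} = 2s_r − 2 = 2·(2^{r+1} + 2) − 2 = 2^{r+2} + 4 − 2 = 2^{r+2} + 2.
This completes the inductive step, so s_i = 2^{i+1} + 2 for all i ≥ 1.

s_i = 2^{i+1} + 2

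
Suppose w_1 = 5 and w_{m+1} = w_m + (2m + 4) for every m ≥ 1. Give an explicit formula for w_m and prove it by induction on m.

Claim: w_m = m^2 + 3m + 1.

Base case: w_1 = 5, and 1^2 + 3·1 + 1 = 5.
Assume w_j = j^2 + 3j + 1.
Then w_{j+1} = w_j + (2j + 4) = (j^2 + 3j + 1) + (2j + 4) = j^2 + 5j + 5,
and (j+1)^2 + 3·(j+1) + 1 = j^2 + 5j + 5.
This completes the inductive step, so w_m = m^2 + 3m + 1 for all m ≥ 1.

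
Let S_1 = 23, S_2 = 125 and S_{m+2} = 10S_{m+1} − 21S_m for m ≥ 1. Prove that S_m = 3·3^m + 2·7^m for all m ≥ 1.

Base cases: S_1 = 23 and 3·3^1 + 2·7^1 = 23; S_2 = 125 and 3·3^2 + 2·7^2 = 125.
Assume S_j = 3·3^j + 2·7^j for all 1 ≤ j ≤ r, where r ≥ 2.
Then S_{r+1} = 10S_r − 21S_{r−1} = 10·(3·3^r + 2·7^r) − 21·(3·3^{r−1} + 2·7^{r−1}) = 3·(10·3 − 21)3^{r−1} + 2·(10·7 − 21)7^{r−1} = 27·3^{r−1} + 98·7^{r−1} = 3·3^{r+1} + 2·7^{r+1}.
So the formula holds for r+1, and by strong induction S_m = 3·3^m + 2·7^m for all m ≥ 1.

S_m = 3·3^m + 2·7^m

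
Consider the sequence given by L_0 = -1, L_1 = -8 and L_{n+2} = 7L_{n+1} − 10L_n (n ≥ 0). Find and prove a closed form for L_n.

Claim: L_n = 2^n − 2·5^n.

Base cases: L_0 = -1 and 2^0 − 2·5^0 = -1; L_1 = -8 and 2^1 − 2·5^1 = -8.
Assume L_i = 2^i − 2·5^i for all 0 ≤ i ≤ j, where j ≥ 1.
Then L_{j+1} = 7L_j − 10L_{j−1} = 7·(2^j − 2·5^j) − 10·(2^{j−1} − 2·5^{j−1}) = (7·2 − 10)2^{j−1} − 2·(7·5 − 10)5^{j−1} = 4·2^{j−1} − 50·5^{j−1} = 2^{j+1} − 2·5^{j+1}.
This completes the inductive step, so L_n = 2^n − 2·5^n for all n ≥ 0.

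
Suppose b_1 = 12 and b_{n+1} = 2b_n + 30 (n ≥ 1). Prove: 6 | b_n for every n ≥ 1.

Base case: b_1 = 12 = 6·2, so 6 | b_1.
Assume 6 | b_j, so b_j = 6t for some integer t.
Then b_{j+1} = 2b_j + 30 = 2·(6t) + 30 = 6(2t + 5), so 6 | b_{j+1}.
Hence 6 | b_n for every n ≥ 1, by induction.

6 | b_n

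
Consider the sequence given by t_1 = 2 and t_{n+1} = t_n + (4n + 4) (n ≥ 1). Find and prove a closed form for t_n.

Claim: t_n = 2n^2 + 2n − 2.

Base case: t_1 = 2, and 2·1^2 + 2·1 − 2 = 2.
Assume t_k = 2k^2 + 2k − 2.
Then t_{k+1} = t_k + (4k + 4) = (2k^2 + 2k − 2) + (4k + 4) = 2k^2 + 6k + 2,
and 2·(k+1)^2 + 2·(k+1) − 2 = 2k^2 + 6k + 2.
Hence t_n = 2n^2 + 2n − 2 for every n ≥ 1, by induction.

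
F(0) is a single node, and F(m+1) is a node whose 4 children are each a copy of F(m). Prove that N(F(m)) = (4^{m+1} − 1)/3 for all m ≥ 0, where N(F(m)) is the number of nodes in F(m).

Base case: N(F(0)) = 1, and (4^{0+1} − 1)/3 = 1.
Assume N(F(k)) = (4^{k+1} − 1)/3.
Then N(F(k+1)) = 1 + 4N(F(k)) = 1 + 4·(4^{k+1} − 1)/3 = 1 + (4^{k+2} − 4)/3 = (3 + 4^{k+2} − 4)/3 = (4^{k+2} − 1)/3.
Hence N(F(m)) = (4^{m+1} − 1)/3 for every m ≥ 0, by induction.

N(F(m)) = (4^{m+1} − 1)/3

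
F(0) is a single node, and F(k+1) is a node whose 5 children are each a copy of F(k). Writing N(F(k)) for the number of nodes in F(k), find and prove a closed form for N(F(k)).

Claim: N(F(k)) = (5^{k+1} − 1)/4.

Base case: N(F(0)) = 1, and (5^{0+1} − 1)/4 = 1.
Assume N(F(j)) = (5^{j+1} − 1)/4.
Then N(F(j+1)) = 1 + 5N(F(j)) = 1 + 5·(5^{j+1} − 1)/4 = 1 + (5^{j+2} − 5)/4 = (4 + 5^{j+2} − 5)/4 = (5^{j+2} − 1)/4.
This completes the inductive step, so N(F(k)) = (5^{k+1} − 1)/4 for all k ≥ 0.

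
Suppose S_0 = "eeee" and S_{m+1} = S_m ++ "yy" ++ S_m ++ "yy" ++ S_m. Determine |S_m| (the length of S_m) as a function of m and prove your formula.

Claim: |S_m| = 6·3^m − 2.

Base case: |S_0| = 4, and 6·3^0 − 2 = 4.
Assume |S_j| = 6·3^j − 2.
Then |S_{j+1}| = 3|S_j| + 4 = 3(6·3^j − 2) + 4 = 6·3^{j+1} − 6 + 4 = 6·3^{j+1} − 2.
This completes the inductive step, so |S_m| = 6·3^m − 2 for all m ≥ 0.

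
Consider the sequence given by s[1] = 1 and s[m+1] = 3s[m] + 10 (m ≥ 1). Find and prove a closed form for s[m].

Claim: s[m] = 2·3^m − 5.

Base case: s[1] = 1, and 2·3^1 − 5 = 6 − 5 = 1.
Assume s[k] = 2·3^k − 5 for some k ≥ 1.
Then s[k+1] = 3s[k] + 10 = 3·(2·3^k − 5) + 10 = 6·3^k − 15 + 10 = 2·3^{k+1} − 5.
By induction, s[m] = 2·3^m − 5 for all m ≥ 1.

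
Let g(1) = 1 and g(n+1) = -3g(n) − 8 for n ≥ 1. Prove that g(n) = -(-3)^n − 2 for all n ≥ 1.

Base case: g(1) = 1, and -(-3)^1 − 2 = 3 − 2 = 1.
Assume g(m) = -(-3)^m − 2 for some m ≥ 1.
Then g(m+1) = -3g(m) − 8 = -3·(-(-3)^m − 2) − 8 = 3·(-3)^m + 6 − 8 = -(-3)^{m+1} − 2.
By induction, g(n) = -(-3)^n − 2 for all n ≥ 1.

g(n) = -(-3)^n − 2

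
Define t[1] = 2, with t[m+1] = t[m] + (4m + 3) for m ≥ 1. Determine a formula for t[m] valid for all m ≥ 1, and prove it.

Claim: t[m] = 2m^2 + m − 1.

Base case: t[1] = 2, and 2·1^2 + 1 − 1 = 2.
Assume t[r] = 2r^2 + r − 1.
Then t[r+1] = t[r] + (4r + 3) = (2r^2 + r − 1) + (4r + 3) = 2r^2 + 5r + 2,
and 2·(r+1)^2 + (r+1) − 1 = 2r^2 + 5r + 2.
By induction, t[m] = 2m^2 + m − 1 for all m ≥ 1.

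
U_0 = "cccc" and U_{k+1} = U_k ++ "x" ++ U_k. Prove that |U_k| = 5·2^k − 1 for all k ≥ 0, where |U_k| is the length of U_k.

Base case: |U_0| = 4, and 5·2^0 − 1 = 4.
Assume |U_m| = 5·2^m − 1.
Then |U_{m+1}| = |U_m| + 1 + |U_m| = 2|U_m| + 1 = 2(5·2^m − 1) + 1 = 5·2^{m+1} − 2 + 1 = 5·2^{m+1} − 1.
By induction, |U_k| = 5·2^k − 1 for all k ≥ 0.

|U_k| = 5·2^k − 1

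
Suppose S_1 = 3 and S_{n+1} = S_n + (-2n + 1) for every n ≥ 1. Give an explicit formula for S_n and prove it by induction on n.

Claim: S_n = -n^2 + 2n + 2.

Base case: S_1 = 3, and -1^2 + 2·1 + 2 = 3.
Assume S_k = -k^2 + 2k + 2.
Then S_{k+1} = S_k + (-2k + 1) = (-k^2 + 2k + 2) + (-2k + 1) = -k^2 + 3,
and -(k+1)^2 + 2·(k+1) + 2 = -k^2 + 3.
This completes the inductive step, so S_n = -n^2 + 2n + 2 for all n ≥ 1.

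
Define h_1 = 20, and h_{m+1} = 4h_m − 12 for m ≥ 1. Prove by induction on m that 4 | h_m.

Base case: h_1 = 20 = 4·5, so 4 | h_1.
Assume 4 | h_r, so h_r = 4t for some integer t.
Then h_{r+1} = 4h_r − 12 = 4·(4t) − 12 = 4(4t − 3), so 4 | h_{r+1}.
This completes the inductive step, so 4 | h_m for all m ≥ 1.

4 | h_m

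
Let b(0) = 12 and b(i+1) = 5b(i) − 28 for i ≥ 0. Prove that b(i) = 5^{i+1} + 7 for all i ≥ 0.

Base case: b(0) = 12, and 5^{0+1} + 7 = 5 + 7 = 12.
Assume b(k) = 5^{k+1} + 7 for some k ≥ 0.
Then b(k+1) = 5b(k) − 28 = 5·(5^{k+1} + 7) − 28 = 5^{k+2} + 35 − 28 = 5^{k+2} + 7.
Hence b(i) = 5^{i+1} + 7 for every i ≥ 0, by induction.

b(i) = 5^{i+1} + 7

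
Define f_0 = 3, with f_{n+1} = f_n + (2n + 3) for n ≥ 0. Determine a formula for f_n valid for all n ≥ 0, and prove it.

Claim: f_n = n^2 + 2n + 3.

Base case: f_0 = 3, and 0^2 + 2·0 + 3 = 3.
Assume f_r = r^2 + 2r + 3.
Then f_{r+1} = f_r + (2r + 3) = (r^2 + 2r + 3) + (2r + 3) = r^2 + 4r + 6,
and (r+1)^2 + 2·(r+1) + 3 = r^2 + 4r + 6.
By induction, f_n = n^2 + 2n + 3 for all n ≥ 0.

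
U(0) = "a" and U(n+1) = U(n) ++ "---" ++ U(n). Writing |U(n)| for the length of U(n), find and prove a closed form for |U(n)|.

Claim: |U(n)| = 2^{n+2} − 3.

Base case: |U(0)| = 1, and 2^{0+2} − 3 = 1.
Assume |U(k)| = 2^{k+2} − 3.
Then |U(k+1)| = |U(k)| + 3 + |U(k)| = 2|U(k)| + 3 = 2(2^{k+2} − 3) + 3 = 2^{k+3} − 6 + 3 = 2^{k+3} − 3.
Hence |U(n)| = 2^{n+2} − 3 for every n ≥ 0, by induction.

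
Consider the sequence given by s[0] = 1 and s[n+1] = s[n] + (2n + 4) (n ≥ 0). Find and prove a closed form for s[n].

Claim: s[n] = n^2 + 3n + 1.

Base case: s[0] = 1, and 0^2 + 3·0 + 1 = 1.
Assume s[m] = m^2 + 3m + 1.
Then s[m+1] = s[m] + (2m + 4) = (m^2 + 3m + 1) + (2m + 4) = m^2 + 5m + 5,
and (m+1)^2 + 3·(m+1) + 1 = m^2 + 5m + 5.
This completes the inductive step, so s[n] = n^2 + 3n + 1 for all n ≥ 0.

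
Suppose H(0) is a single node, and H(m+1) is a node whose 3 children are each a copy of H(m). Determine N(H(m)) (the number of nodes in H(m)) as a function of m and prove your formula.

Claim: N(H(m)) = (3^{m+1} − 1)/2.

Base case: N(H(0)) = 1, and (3^{0+1} − 1)/2 = 1.
Assume N(H(j)) = (3^{j+1} − 1)/2.
Then N(H(j+1)) = 1 + 3N(H(j)) = 1 + 3·(3^{j+1} − 1)/2 = 1 + (3^{j+2} − 3)/2 = (2 + 3^{j+2} − 3)/2 = (3^{j+2} − 1)/2.
By induction, N(H(m)) = (3^{m+1} − 1)/2 for all m ≥ 0.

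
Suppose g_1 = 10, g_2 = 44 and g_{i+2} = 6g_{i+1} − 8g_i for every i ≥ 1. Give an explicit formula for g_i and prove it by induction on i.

Claim: g_i = 3·4^i − 2^i.

Base cases: g_1 = 10 and 3·4^1 − 2^1 = 10; g_2 = 44 and 3·4^2 − 2^2 = 44.
Assume g_j = 3·4^j − 2^j for all 1 ≤ j ≤ r, where r ≥ 2.
Then g_{r+1} = 6g_r − 8g_{r−1} = 6·(3·4^r − 2^r) − 8·(3·4^{r−1} − 2^{r−1}) = 3·(6·4 − 8)4^{r−1} − (6·2 − 8)2^{r−1} = 48·4^{r−1} − 4·2^{r−1} = 3·4^{r+1} − 2^{r+1}.
So the formula holds for r+1, and by strong induction g_i = 3·4^i − 2^i for all i ≥ 1.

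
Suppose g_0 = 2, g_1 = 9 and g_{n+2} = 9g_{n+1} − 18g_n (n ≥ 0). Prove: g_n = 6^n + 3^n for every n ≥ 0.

Base cases: g_0 = 2 and 6^0 + 3^0 = 2; g_1 = 9 and 6^1 + 3^1 = 9.
Assume g_j = 6^j + 3^j for all 0 ≤ j ≤ m, where m ≥ 1.
Then g_{m+1} = 9g_m − 18g_{m−1} = 9·(6^m + 3^m) − 18·(6^{m−1} + 3^{m−1}) = (9·6 − 18)6^{m−1} + (9·3 − 18)3^{m−1} = 36·6^{m−1} + 9·3^{m−1} = 6^{m+1} + 3^{m+1}.
So the formula holds for m+1, and by strong induction g_n = 6^n + 3^n for all n ≥ 0.

g_n = 6^n + 3^n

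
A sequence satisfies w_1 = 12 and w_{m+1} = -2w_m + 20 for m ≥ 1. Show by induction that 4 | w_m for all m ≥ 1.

Base case: w_1 = 12 = 4·3, so 4 | w_1.
Assume 4 | w_k, so w_k = 4t for some integer t.
Then w_{k+1} = -2w_k + 20 = -2·(4t) + 20 = 4(-2t + 5), so 4 | w_{k+1}.
Hence 4 | w_m for every m ≥ 1, by induction.

4 | w_m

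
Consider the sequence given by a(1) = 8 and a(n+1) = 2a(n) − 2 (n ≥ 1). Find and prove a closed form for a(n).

Claim: a(n) = 3·2^n + 2.

Base case: a(1) = 8, and 3·2^1 + 2 = 6 + 2 = 8.
Assume a(k) = 3·2^k + 2 for some k ≥ 1.
Then a(k+1) = 2a(k) − 2 = 2·(3·2^k + 2) − 2 = 6·2^k + 4 − 2 = 3·2^{k+1} + 2.
This completes the inductive step, so a(n) = 3·2^n + 2 for all n ≥ 1.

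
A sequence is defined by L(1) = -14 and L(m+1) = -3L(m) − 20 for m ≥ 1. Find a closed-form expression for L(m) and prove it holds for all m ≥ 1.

Claim: L(m) = 3·(-3)^m − 5.

Base case: L(1) = -14, and 3·(-3)^1 − 5 = -9 − 5 = -14.
Assume L(j) = 3·(-3)^j − 5 for some j ≥ 1.
Then L(j+1) = -3L(j) − 20 = -3·(3·(-3)^j − 5) − 20 = -9·(-3)^j + 15 − 20 = 3·(-3)^{j+1} − 5.
This completes the inductive step, so L(m) = 3·(-3)^m − 5 for all m ≥ 1.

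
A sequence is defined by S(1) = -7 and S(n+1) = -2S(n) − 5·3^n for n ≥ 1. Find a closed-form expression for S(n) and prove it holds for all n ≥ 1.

Claim: S(n) = 2·(-2)^n − 3^n.

Base case: S(1) = -7, and 2·(-2)^1 − 3^1 = -4 − 3 = -7.
Assume S(m) = 2·(-2)^m − 3^m for some m ≥ 1.
Then S(m+1) = -2S(m) − 5·3^m = -2·(2·(-2)^m − 3^m) − 5·3^m = 2·(-2)^{m+1} + 2·3^m − 5·3^m = 2·(-2)^{m+1} − 3·3^m = 2·(-2)^{m+1} − 3^{m+1}.
Hence S(n) = 2·(-2)^n − 3^n for every n ≥ 1, by induction.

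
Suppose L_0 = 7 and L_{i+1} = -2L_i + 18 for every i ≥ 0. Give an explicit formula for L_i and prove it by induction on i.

Claim: L_i = (-2)^i + 6.

Base case: L_0 = 7, and (-2)^0 + 6 = 1 + 6 = 7.
Assume L_m = (-2)^m + 6 for some m ≥ 0.
Then L_{m+1} = -2L_m + 18 = -2·((-2)^m + 6) + 18 = -2·(-2)^m − 12 + 18 = (-2)^{m+1} + 6.
By induction, L_i = (-2)^i + 6 for all i ≥ 0.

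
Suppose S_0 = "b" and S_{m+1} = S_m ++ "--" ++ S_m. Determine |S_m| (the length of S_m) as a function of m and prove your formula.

Claim: |S_m| = 3·2^m − 2.

Base case: |S_0| = 1, and 3·2^0 − 2 = 1.
Assume |S_k| = 3·2^k − 2.
Then |S_{k+1}| = |S_k| + 2 + |S_k| = 2|S_k| + 2 = 2(3·2^k − 2) + 2 = 3·2^{k+1} − 4 + 2 = 3·2^{k+1} − 2.
By induction, |S_m| = 3·2^m − 2 for all m ≥ 0.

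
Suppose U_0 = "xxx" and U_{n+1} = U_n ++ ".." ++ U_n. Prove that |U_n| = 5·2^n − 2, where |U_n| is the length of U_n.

Base case: |U_0| = 3, and 5·2^0 − 2 = 3.
Assume |U_k| = 5·2^k − 2.
Then |U_{k+1}| = |U_k| + 2 + |U_k| = 2|U_k| + 2 = 2(5·2^k − 2) + 2 = 5·2^{k+1} − 4 + 2 = 5·2^{k+1} − 2.
Hence |U_n| = 5·2^n − 2 for every n ≥ 0, by induction.

|U_n| = 5·2^n − 2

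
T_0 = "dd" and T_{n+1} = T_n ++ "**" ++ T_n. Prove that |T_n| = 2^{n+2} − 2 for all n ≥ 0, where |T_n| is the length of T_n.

Base case: |T_0| = 2, and 2^{0+2} − 2 = 2.
Assume |T_k| = 2^{k+2} − 2.
Then |T_{k+1}| = |T_k| + 2 + |T_k| = 2|T_k| + 2 = 2(2^{k+2} − 2) + 2 = 2^{k+3} − 4 + 2 = 2^{k+3} − 2.
By induction, |T_n| = 2^{n+2} − 2 for all n ≥ 0.

|T_n| = 2^{n+2} − 2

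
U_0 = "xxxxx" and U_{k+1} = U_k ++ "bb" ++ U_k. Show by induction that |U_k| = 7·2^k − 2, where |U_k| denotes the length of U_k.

Base case: |U_0| = 5, and 7·2^0 − 2 = 5.
Assume |U_m| = 7·2^m − 2.
Then |U_{m+1}| = |U_m| + 2 + |U_m| = 2|U_m| + 2 = 2(7·2^m − 2) + 2 = 7·2^{m+1} − 4 + 2 = 7·2^{m+1} − 2.
By induction, |U_k| = 7·2^k − 2 for all k ≥ 0.

|U_k| = 7·2^k − 2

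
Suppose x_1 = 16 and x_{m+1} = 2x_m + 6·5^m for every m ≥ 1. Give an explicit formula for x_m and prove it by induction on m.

Claim: x_m = 3·2^m + 2·5^m.

Base case: x_1 = 16, and 3·2^1 + 2·5^1 = 6 + 10 = 16.
Assume x_j = 3·2^j + 2·5^j for some j ≥ 1.
Then x_{j+1} = 2x_j + 6·5^j = 2·(3·2^j + 2·5^j) + 6·5^j = 3·2^{j+1} + 4·5^j + 6·5^j = 3·2^{j+1} + 10·5^j = 3·2^{j+1} + 2·5^{j+1}.
Hence x_m = 3·2^m + 2·5^m for every m ≥ 1, by induction.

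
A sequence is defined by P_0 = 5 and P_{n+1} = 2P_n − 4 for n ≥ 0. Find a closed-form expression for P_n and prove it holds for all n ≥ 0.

Claim: P_n = 2^n + 4.

Base case: P_0 = 5, and 2^0 + 4 = 1 + 4 = 5.
Assume P_k = 2^k + 4 for some k ≥ 0.
Then P_{k+1} = 2P_k − 4 = 2·(2^k + 4) − 4 = 2^{k+1} + 8 − 4 = 2^{k+1} + 4.
By induction, P_n = 2^n + 4 for all n ≥ 0.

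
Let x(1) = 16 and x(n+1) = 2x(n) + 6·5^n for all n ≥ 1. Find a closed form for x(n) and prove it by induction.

Claim: x(n) = 3·2^n + 2·5^n.

Base case: x(1) = 16, and 3·2^1 + 2·5^1 = 6 + 10 = 16.
Assume x(m) = 3·2^m + 2·5^m for some m ≥ 1.
Then x(m+1) = 2x(m) + 6·5^m = 2·(3·2^m + 2·5^m) + 6·5^m = 3·2^{m+1} + 4·5^m + 6·5^m = 3·2^{m+1} + 10·5^m = 3·2^{m+1} + 2·5^{m+1}.
This completes the inductive step, so x(n) = 3·2^n + 2·5^n for all n ≥ 1.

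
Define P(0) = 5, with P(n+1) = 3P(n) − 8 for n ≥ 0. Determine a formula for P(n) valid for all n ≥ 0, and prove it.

Claim: P(n) = 3^n + 4.

Base case: P(0) = 5, and 3^0 + 4 = 1 + 4 = 5.
Assume P(j) = 3^j + 4 for some j ≥ 0.
Then P(j+1) = 3P(j) − 8 = 3·(3^j + 4) − 8 = 3^{j+1} + 12 − 8 = 3^{j+1} + 4.
So the formula holds for j+1, and by induction P(n) = 3^n + 4 for all n ≥ 0.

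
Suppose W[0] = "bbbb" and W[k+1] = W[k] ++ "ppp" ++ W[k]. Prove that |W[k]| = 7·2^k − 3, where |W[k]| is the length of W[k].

Base case: |W[0]| = 4, and 7·2^0 − 3 = 4.
Assume |W[j]| = 7·2^j − 3.
Then |W[j+1]| = |W[j]| + 3 + |W[j]| = 2|W[j]| + 3 = 2(7·2^j − 3) + 3 = 7·2^{j+1} − 6 + 3 = 7·2^{j+1} − 3.
By induction, |W[k]| = 7·2^k − 3 for all k ≥ 0.

|W[k]| = 7·2^k − 3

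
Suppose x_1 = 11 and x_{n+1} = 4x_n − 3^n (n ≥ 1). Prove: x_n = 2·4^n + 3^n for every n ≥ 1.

Base case: x_1 = 11, and 2·4^1 + 3^1 = 8 + 3 = 11.
Assume x_m = 2·4^m + 3^m for some m ≥ 1.
Then x_{m+1} = 4x_m − 3^m = 4·(2·4^m + 3^m) − 3^m = 2·4^{m+1} + 4·3^m − 3^m = 2·4^{m+1} + 3·3^m = 2·4^{m+1} + 3^{m+1}.
By induction, x_n = 2·4^n + 3^n for all n ≥ 1.

x_n = 2·4^n + 3^n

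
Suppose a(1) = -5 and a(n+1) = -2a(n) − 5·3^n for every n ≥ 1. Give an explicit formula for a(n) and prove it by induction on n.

Claim: a(n) = (-2)^n − 3^n.

Base case: a(1) = -5, and (-2)^1 − 3^1 = -2 − 3 = -5.
Assume a(j) = (-2)^j − 3^j for some j ≥ 1.
Then a(j+1) = -2a(j) − 5·3^j = -2·((-2)^j − 3^j) − 5·3^j = (-2)^{j+1} + 2·3^j − 5·3^j = (-2)^{j+1} − 3·3^j = (-2)^{j+1} − 3^{j+1}.
By induction, a(n) = (-2)^n − 3^n for all n ≥ 1.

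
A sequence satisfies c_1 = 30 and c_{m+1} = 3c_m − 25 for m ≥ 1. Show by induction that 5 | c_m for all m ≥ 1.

Base case: c_1 = 30 = 5·6, so 5 | c_1.
Assume 5 | c_j, so c_j = 5t for some integer t.
Then c_{j+1} = 3c_j − 25 = 3·(5t) − 25 = 5(3t − 5), so 5 | c_{j+1}.
By induction, 5 | c_m for all m ≥ 1.

5 | c_m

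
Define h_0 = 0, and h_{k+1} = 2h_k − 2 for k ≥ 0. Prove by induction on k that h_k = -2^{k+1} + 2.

Base case: h_0 = 0, and -2^{0+1} + 2 = -2 + 2 = 0.
Assume h_m = -2^{m+1} + 2 for some m ≥ 0.
Then h_{m+1} = 2h_m − 2 = 2·(-2^{m+1} + 2) − 2 = -2^{m+2} + 4 − 2 = -2^{m+2} + 2.
Hence h_k = -2^{k+1} + 2 for every k ≥ 0, by induction.

h_k = -2^{k+1} + 2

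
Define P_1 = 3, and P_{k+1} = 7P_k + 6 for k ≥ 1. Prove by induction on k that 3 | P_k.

Base case: P_1 = 3 = 3·1, so 3 | P_1.
Assume 3 | P_r, so P_r = 3t for some integer t.
Then P_{r+1} = 7P_r + 6 = 7·(3t) + 6 = 3(7t + 2), so 3 | P_{r+1}.
By induction, 3 | P_k for all k ≥ 1.

3 | P_k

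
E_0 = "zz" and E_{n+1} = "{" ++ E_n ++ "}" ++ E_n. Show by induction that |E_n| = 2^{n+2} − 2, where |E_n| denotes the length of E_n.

Base case: |E_0| = 2, and 2^{0+2} − 2 = 2.
Assume |E_k| = 2^{k+2} − 2.
Then |E_{k+1}| = 1 + |E_k| + 1 + |E_k| = 2|E_k| + 2 = 2(2^{k+2} − 2) + 2 = 2^{k+3} − 4 + 2 = 2^{k+3} − 2.
This completes the inductive step, so |E_n| = 2^{n+2} − 2 for all n ≥ 0.

|E_n| = 2^{n+2} − 2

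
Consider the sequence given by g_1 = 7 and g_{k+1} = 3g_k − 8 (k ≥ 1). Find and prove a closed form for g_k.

Claim: g_k = 3^k + 4.

Base case: g_1 = 7, and 3^1 + 4 = 3 + 4 = 7.
Assume g_j = 3^j + 4 for some j ≥ 1.
Then g_{j+1} = 3g_j − 8 = 3·(3^j + 4) − 8 = 3^{j+1} + 12 − 8 = 3^{j+1} + 4.
This completes the inductive step, so g_k = 3^k + 4 for all k ≥ 1.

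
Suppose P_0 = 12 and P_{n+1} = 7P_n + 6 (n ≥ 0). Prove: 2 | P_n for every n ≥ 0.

Base case: P_0 = 12 = 2·6, so 2 | P_0.
Assume 2 | P_j, so P_j = 2t for some integer t.
Then P_{j+1} = 7P_j + 6 = 7·(2t) + 6 = 2(7t + 3), so 2 | P_{j+1}.
So the property holds for j+1, and by induction 2 | P_n for all n ≥ 0.

2 | P_n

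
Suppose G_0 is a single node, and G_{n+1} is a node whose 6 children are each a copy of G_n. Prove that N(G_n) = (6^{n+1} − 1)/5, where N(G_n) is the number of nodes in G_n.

Base case: N(G_0) = 1, and (6^{0+1} − 1)/5 = 1.
Assume N(G_k) = (6^{k+1} − 1)/5.
Then N(G_{k+1}) = 1 + 6N(G_k) = 1 + 6·(6^{k+1} − 1)/5 = 1 + (6^{k+2} − 6)/5 = (5 + 6^{k+2} − 6)/5 = (6^{k+2} − 1)/5.
By induction, N(G_n) = (6^{n+1} − 1)/5 for all n ≥ 0.

N(G_n) = (6^{n+1} − 1)/5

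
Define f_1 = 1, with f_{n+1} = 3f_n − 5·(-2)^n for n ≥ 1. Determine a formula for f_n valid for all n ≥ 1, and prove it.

Claim: f_n = 3^n + (-2)^n.

Base case: f_1 = 1, and 3^1 + (-2)^1 = 3 − 2 = 1.
Assume f_k = 3^k + (-2)^k for some k ≥ 1.
Then f_{k+1} = 3f_k − 5·(-2)^k = 3·(3^k + (-2)^k) − 5·(-2)^k = 3^{k+1} + 3·(-2)^k − 5·(-2)^k = 3^{k+1} − 2·(-2)^k = 3^{k+1} + (-2)^{k+1}.
Hence f_n = 3^n + (-2)^n for every n ≥ 1, by induction.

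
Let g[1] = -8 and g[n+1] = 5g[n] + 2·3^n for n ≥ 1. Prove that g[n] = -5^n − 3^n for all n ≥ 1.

Base case: g[1] = -8, and -5^1 − 3^1 = -5 − 3 = -8.
Assume g[r] = -5^r − 3^r for some r ≥ 1.
Then g[r+1] = 5g[r] + 2·3^r = 5·(-5^r − 3^r) + 2·3^r = -5^{r+1} − 5·3^r + 2·3^r = -5^{r+1} − 3·3^r = -5^{r+1} − 3^{r+1}.
Hence g[n] = -5^n − 3^n for every n ≥ 1, by induction.

g[n] = -5^n − 3^n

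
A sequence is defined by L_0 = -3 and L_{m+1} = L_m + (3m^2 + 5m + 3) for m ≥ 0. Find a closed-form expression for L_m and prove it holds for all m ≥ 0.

Claim: L_m = m^3 + m^2 + m − 3.

Base case: L_0 = -3, and 0^3 + 0^2 + 0 − 3 = -3.
Assume L_k = k^3 + k^2 + k − 3.
Then L_{k+1} = L_k + (3k^2 + 5k + 3) = (k^3 + k^2 + k − 3) + (3k^2 + 5k + 3) = k^3 + 4k^2 + 6k,
and (k+1)^3 + (k+1)^2 + (k+1) − 3 = k^3 + 4k^2 + 6k.
By induction, L_m = m^3 + m^2 + m − 3 for all m ≥ 0.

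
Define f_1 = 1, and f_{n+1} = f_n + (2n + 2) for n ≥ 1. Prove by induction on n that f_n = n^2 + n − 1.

Base case: f_1 = 1, and 1^2 + 1 − 1 = 1.
Assume f_k = k^2 + k − 1.
Then f_{k+1} = f_k + (2k + 2) = (k^2 + k − 1) + (2k + 2) = k^2 + 3k + 1,
and (k+1)^2 + (k+1) − 1 = k^2 + 3k + 1.
This completes the inductive step, so f_n = n^2 + n − 1 for all n ≥ 1.

f_n = n^2 + n − 1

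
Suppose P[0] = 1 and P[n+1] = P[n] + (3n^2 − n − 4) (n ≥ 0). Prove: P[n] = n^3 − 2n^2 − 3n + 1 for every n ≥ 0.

Base case: P[0] = 1, and 0^3 − 2·0^2 − 3·0 + 1 = 1.
Assume P[m] = m^3 − 2m^2 − 3m + 1.
Then P[m+1] = P[m] + (3m^2 − m − 4) = (m^3 − 2m^2 − 3m + 1) + (3m^2 − m − 4) = m^3 + m^2 − 4m − 3,
and (m+1)^3 − 2·(m+1)^2 − 3·(m+1) + 1 = m^3 + m^2 − 4m − 3.
By induction, P[n] = n^3 − 2n^2 − 3n + 1 for all n ≥ 0.

P[n] = n^3 − 2n^2 − 3n + 1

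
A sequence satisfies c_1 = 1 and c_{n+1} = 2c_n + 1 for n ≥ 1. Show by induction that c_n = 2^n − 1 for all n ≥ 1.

Base case: c_1 = 1, and 2^1 − 1 = 2 − 1 = 1.
Assume c_r = 2^r − 1 for some r ≥ 1.
Then c_{r+1} = 2c_r + 1 = 2·(2^r − 1) + 1 = 2^{r+1} − 2 + 1 = 2^{r+1} − 1.
This completes the inductive step, so c_n = 2^n − 1 for all n ≥ 1.

c_n = 2^n − 1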